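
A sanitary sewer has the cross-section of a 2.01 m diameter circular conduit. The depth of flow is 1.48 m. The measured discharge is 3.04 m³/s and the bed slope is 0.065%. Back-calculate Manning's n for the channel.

For a circular section of diameter D = 2.01 m at depth y = 1.48 m, the central angle is θ = 2 arccos(1 − 2y/D) = 4.126 rad. Then A = (D²/8)(θ − sin θ) = 2.504 m² and P = Dθ/2 = 4.147 m.
Hydraulic radius R = A/P = 2.504/4.147 = 0.6039 m.
Rearranging Manning's equation: n = (1/Q) A R^(2/3) S^(1/2) = (1/3.04) × 2.504 × 0.6039^(2/3) × √0.00065 = 0.015.

n = 0.015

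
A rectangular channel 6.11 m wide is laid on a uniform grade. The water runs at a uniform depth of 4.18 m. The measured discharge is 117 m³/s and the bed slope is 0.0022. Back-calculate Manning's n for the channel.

Flow area A = b·y = 6.11 × 4.18 = 25.54 m². Wetted perimeter P = b + 2y = 6.11 + 2×4.18 = 14.47 m.
Hydraulic radius R = A/P = 25.54/14.47 = 1.765 m.
Rearranging Manning's equation: n = (1/Q) A R^(2/3) S^(1/2) = (1/117) × 25.54 × 1.765^(2/3) × √0.0022 = 0.015.

n = 0.015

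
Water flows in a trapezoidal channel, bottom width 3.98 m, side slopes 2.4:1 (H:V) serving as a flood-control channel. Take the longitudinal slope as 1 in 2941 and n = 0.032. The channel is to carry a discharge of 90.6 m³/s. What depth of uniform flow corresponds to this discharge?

Manning's equation rearranged: A R^(2/3) = nQ / (1·√S) = 0.032 × 90.6 / (√0.00034) = 157.2.
Trying y = 6.01 m: A R^(2/3) = 237.1 — too large.
Trying y = 3.93 m: A R^(2/3) = 88.04 — too small.
Trying y = 5.05 m: A R^(2/3) = 157.2 — matches.

y_n = 5.05 m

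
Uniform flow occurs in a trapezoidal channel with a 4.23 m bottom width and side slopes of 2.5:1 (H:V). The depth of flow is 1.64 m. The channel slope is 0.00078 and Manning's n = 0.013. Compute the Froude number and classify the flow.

With bottom width b = 4.23 m and side slope z = 2.5: A = (b + zy)y = (4.23 + 2.5×1.64)×1.64 = 13.66 m²; P = b + 2y√(1+z²) = 4.23 + 2×1.64×2.693 = 13.06 m.
Hydraulic radius R = A/P = 13.66/13.06 = 1.046 m.
V = (1/n) R^(2/3) √S = (1/0.013) × 1.046^(2/3) × √0.00078 = 2.214 m/s. Hydraulic depth D_h = A/T = 13.66/12.43 = 1.099 m.
Froude number Fr = V/√(g·D_h) = 2.214/√(9.81×1.099) = 0.674, which is less than 1, so the flow is subcritical.

subcritical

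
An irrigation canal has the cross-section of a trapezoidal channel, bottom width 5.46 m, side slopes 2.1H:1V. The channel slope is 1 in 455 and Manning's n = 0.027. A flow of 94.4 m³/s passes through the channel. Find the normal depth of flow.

y_n = 3.05 m

Manning's equation rearranged: A R^(2/3) = nQ / (1·√S) = 0.027 × 94.4 / (√0.002198) = 54.37.
Trying y = 3.37 m: A R^(2/3) = 67.04 — over.
Trying y = 2.67 m: A R^(2/3) = 41.3 — short.
Trying y = 3.05 m: A R^(2/3) = 54.37 — matches.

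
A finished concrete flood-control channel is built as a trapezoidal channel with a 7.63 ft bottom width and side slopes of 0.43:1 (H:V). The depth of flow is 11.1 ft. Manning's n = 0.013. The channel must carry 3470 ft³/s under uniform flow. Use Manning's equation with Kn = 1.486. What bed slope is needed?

S = 0.00689

With bottom width b = 7.63 ft and side slope z = 0.43: A = (b + zy)y = (7.63 + 0.43×11.1)×11.1 = 137.7 ft²; P = b + 2y√(1+z²) = 7.63 + 2×11.1×1.089 = 31.8 ft.
Hydraulic radius R = A/P = 137.7/31.8 = 4.33 ft.
From Manning's equation, S = [nQ / (1.486 A R^(2/3))]² = [0.013 × 3470 / (1.486 × 137.7 × 4.33^(2/3))]² = 0.00689.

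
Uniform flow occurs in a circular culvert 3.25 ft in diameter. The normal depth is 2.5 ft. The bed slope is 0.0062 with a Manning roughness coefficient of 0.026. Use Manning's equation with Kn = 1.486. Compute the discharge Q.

Q = 30.5 ft³/s

For a circular section of diameter D = 3.25 ft at depth y = 2.5 ft, the central angle is θ = 2 arccos(1 − 2y/D) = 4.279 rad. Then A = (D²/8)(θ − sin θ) = 6.848 ft² and P = Dθ/2 = 6.953 ft.
Hydraulic radius R = A/P = 6.848/6.953 = 0.9848 ft.
Manning's equation: Q = (1.486/n) A R^(2/3) S^(1/2) = (1.486/0.026) × 6.848 × 0.9848^(2/3) × 0.0062^(1/2) = 30.5 ft³/s.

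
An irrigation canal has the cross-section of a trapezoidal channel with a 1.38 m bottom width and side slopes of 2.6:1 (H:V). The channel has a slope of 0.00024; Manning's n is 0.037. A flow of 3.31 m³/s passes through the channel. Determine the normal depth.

y_n = 1.59 m

Manning's equation rearranged: A R^(2/3) = nQ / (1·√S) = 0.037 × 3.31 / (√0.00024) = 7.905.
Trying y = 1.36 m: A R^(2/3) = 5.501 — low.
Trying y = 1.88 m: A R^(2/3) = 11.74 — high.
Trying y = 1.59 m: A R^(2/3) = 7.906 — close enough.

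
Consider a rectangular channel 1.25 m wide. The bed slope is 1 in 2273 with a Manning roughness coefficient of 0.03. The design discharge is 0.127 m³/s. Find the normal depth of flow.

Manning's equation rearranged: A R^(2/3) = nQ / (1·√S) = 0.03 × 0.127 / (√0.0004399) = 0.1816.
Trying y = 0.286 m: A R^(2/3) = 0.1207 — too small.
Trying y = 0.447 m: A R^(2/3) = 0.228 — too large.
Trying y = 0.38 m: A R^(2/3) = 0.1816 — ≈ 0.1816.

y_n = 0.38 m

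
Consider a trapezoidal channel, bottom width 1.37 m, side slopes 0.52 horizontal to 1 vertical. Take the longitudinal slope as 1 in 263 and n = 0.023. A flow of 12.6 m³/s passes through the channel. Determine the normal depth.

Manning's equation rearranged: A R^(2/3) = nQ / (1·√S) = 0.023 × 12.6 / (√0.003802) = 4.7.
Try y = 2.63 m: A R^(2/3) = 7.135 — over.
Try y = 1.5 m: A R^(2/3) = 2.491 — short.
Try y = 2.12 m: A R^(2/3) = 4.712 — close enough.

y_n = 2.12 m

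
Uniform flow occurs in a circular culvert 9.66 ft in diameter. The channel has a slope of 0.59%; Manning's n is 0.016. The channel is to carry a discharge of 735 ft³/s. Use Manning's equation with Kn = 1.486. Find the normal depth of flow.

Manning's equation rearranged: A R^(2/3) = nQ / (1.486·√S) = 0.016 × 735 / (1.486 × √0.0059) = 103.
Try y = 7.97 ft: A R^(2/3) = 132.7 — high.
Try y = 6.42 ft: A R^(2/3) = 103 — ≈ 103.

y_n = 6.42 ft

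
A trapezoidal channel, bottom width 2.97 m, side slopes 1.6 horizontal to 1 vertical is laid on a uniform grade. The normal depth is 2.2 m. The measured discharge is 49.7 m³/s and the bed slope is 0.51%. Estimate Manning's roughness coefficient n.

With bottom width b = 2.97 m and side slope z = 1.6: A = (b + zy)y = (2.97 + 1.6×2.2)×2.2 = 14.28 m²; P = b + 2y√(1+z²) = 2.97 + 2×2.2×1.887 = 11.27 m.
Hydraulic radius R = A/P = 14.28/11.27 = 1.267 m.
Rearranging Manning's equation: n = (1/Q) A R^(2/3) S^(1/2) = (1/49.7) × 14.28 × 1.267^(2/3) × √0.0051 = 0.024.

n = 0.024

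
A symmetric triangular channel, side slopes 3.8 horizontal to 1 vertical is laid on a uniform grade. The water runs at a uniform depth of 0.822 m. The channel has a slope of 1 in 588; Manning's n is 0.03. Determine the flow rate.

For a triangular section with side slope z = 3.8: A = zy² = 3.8×0.822² = 2.568 m²; P = 2y√(1+z²) = 2×0.822×3.929 = 6.46 m.
Hydraulic radius R = A/P = 2.568/6.46 = 0.3975 m.
Manning's equation: Q = (1/n) A R^(2/3) S^(1/2) = (1/0.03) × 2.568 × 0.3975^(2/3) × 0.001701^(1/2) = 1.91 m³/s.

Q = 1.91 m³/s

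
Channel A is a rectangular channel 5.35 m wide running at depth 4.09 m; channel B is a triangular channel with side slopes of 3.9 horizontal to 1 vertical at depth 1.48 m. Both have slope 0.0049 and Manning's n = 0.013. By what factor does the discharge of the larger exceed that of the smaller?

4.41

Channel A: Flow area A = b·y = 5.35 × 4.09 = 21.88 m². Wetted perimeter P = b + 2y = 5.35 + 2×4.09 = 13.53 m. Hydraulic radius R = A/P = 21.88/13.53 = 1.617 m. Q_A = (1/0.013)·21.88·1.617^(2/3)·√0.0049 = 162.3 m³/s.
Channel B: For a triangular section with side slope z = 3.9: A = zy² = 3.9×1.48² = 8.543 m²; P = 2y√(1+z²) = 2×1.48×4.026 = 11.92 m. Hydraulic radius R = A/P = 8.543/11.92 = 0.7168 m. Q_B = (1/0.013)·8.543·0.7168^(2/3)·√0.0049 = 36.84 m³/s.
The larger discharge is 162.3 m³/s and the smaller is 36.84 m³/s; the ratio is 4.41.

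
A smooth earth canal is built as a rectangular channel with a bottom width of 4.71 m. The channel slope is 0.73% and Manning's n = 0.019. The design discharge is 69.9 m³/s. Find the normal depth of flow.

Manning's equation rearranged: A R^(2/3) = nQ / (1·√S) = 0.019 × 69.9 / (√0.0073) = 15.54.
Try y = 1.98 m: A R^(2/3) = 9.79 — too small.
Try y = 3.23 m: A R^(2/3) = 18.69 — too large.
Try y = 2.8 m: A R^(2/3) = 15.54 — ≈ 15.54.

y_n = 2.8 m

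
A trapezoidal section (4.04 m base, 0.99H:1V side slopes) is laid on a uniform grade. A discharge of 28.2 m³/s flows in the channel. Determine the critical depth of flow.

y_c = 1.5 m

At critical depth, Q² T / (g A³) = 1, i.e. A³/T = Q²/g = 28.2²/9.81 = 81.06.
Trying y = 1.65 m: A³/T = 112.3 — over.
Trying y = 1.5 m: A³/T = 81.2 — matches.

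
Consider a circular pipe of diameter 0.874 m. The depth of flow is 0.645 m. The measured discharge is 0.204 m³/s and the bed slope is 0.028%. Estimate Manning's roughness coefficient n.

n = 0.016

For a circular section of diameter D = 0.874 m at depth y = 0.645 m, the central angle is θ = 2 arccos(1 − 2y/D) = 4.134 rad. Then A = (D²/8)(θ − sin θ) = 0.4746 m² and P = Dθ/2 = 1.806 m.
Hydraulic radius R = A/P = 0.4746/1.806 = 0.2628 m.
Rearranging Manning's equation: n = (1/Q) A R^(2/3) S^(1/2) = (1/0.204) × 0.4746 × 0.2628^(2/3) × √0.00028 = 0.016.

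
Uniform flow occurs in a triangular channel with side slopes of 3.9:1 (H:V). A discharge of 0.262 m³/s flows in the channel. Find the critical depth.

y_c = 0.247 m

At critical depth, Q² T / (g A³) = 1, i.e. A³/T = Q²/g = 0.262²/9.81 = 0.006997.
Trying y = 0.182 m: A³/T = 0.001519 — too small.
Trying y = 0.27 m: A³/T = 0.01091 — too large.
Trying y = 0.247 m: A³/T = 0.006992 — ≈ 0.006997.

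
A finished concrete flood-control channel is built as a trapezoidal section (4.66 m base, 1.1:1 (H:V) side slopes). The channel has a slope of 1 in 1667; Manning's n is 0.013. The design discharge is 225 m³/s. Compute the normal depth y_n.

Manning's equation rearranged: A R^(2/3) = nQ / (1·√S) = 0.013 × 225 / (√0.0005999) = 119.4.
At y = 3.99 m: A R^(2/3) = 60.8 — too small.
At y = 5.55 m: A R^(2/3) = 119.3 — close enough.

y_n = 5.55 m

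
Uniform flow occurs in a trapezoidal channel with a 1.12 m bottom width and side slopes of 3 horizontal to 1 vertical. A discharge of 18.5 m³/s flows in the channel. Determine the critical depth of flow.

y_c = 1.33 m

At critical depth, Q² T / (g A³) = 1, i.e. A³/T = Q²/g = 18.5²/9.81 = 34.89.
At y = 1.63 m: A³/T = 86.25 — too large.
At y = 0.971 m: A³/T = 8.646 — too small.
At y = 1.33 m: A³/T = 34.5 — close enough.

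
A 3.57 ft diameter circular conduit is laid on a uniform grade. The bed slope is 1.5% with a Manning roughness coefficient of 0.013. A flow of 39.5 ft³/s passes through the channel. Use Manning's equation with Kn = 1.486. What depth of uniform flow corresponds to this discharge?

y_n = 1.35 ft

Manning's equation rearranged: A R^(2/3) = nQ / (1.486·√S) = 0.013 × 39.5 / (1.486 × √0.015) = 2.821.
Try y = 1.09 ft: A R^(2/3) = 1.88 — low.
Try y = 1.68 ft: A R^(2/3) = 4.18 — high.
Try y = 1.35 ft: A R^(2/3) = 2.82 — close enough.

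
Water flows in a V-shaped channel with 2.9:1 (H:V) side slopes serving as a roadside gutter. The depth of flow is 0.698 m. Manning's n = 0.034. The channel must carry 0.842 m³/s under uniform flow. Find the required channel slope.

S = 0.0018

For a triangular section with side slope z = 2.9: A = zy² = 2.9×0.698² = 1.413 m²; P = 2y√(1+z²) = 2×0.698×3.068 = 4.282 m.
Hydraulic radius R = A/P = 1.413/4.282 = 0.3299 m.
From Manning's equation, S = [nQ / (1 A R^(2/3))]² = [0.034 × 0.842 / (1 × 1.413 × 0.3299^(2/3))]² = 0.0018.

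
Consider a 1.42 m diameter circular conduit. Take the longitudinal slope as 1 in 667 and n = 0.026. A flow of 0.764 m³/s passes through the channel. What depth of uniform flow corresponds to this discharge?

Manning's equation rearranged: A R^(2/3) = nQ / (1·√S) = 0.026 × 0.764 / (√0.001499) = 0.513.
Trying y = 0.995 m: A R^(2/3) = 0.6656 — over.
Trying y = 0.632 m: A R^(2/3) = 0.3243 — short.
Trying y = 0.831 m: A R^(2/3) = 0.5133 — ≈ 0.513.

y_n = 0.831 m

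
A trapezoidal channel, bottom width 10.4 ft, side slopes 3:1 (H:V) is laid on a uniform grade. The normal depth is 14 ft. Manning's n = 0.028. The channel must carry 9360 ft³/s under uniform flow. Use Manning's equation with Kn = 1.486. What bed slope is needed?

S = 0.004

With bottom width b = 10.4 ft and side slope z = 3: A = (b + zy)y = (10.4 + 3×14)×14 = 733.6 ft²; P = b + 2y√(1+z²) = 10.4 + 2×14×3.162 = 98.94 ft.
Hydraulic radius R = A/P = 733.6/98.94 = 7.414 ft.
From Manning's equation, S = [nQ / (1.486 A R^(2/3))]² = [0.028 × 9360 / (1.486 × 733.6 × 7.414^(2/3))]² = 0.004.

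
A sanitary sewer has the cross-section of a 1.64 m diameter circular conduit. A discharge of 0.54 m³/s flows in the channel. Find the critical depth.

y_c = 0.36 m

At critical depth, Q² T / (g A³) = 1, i.e. A³/T = Q²/g = 0.54²/9.81 = 0.02972.
Trying y = 0.274 m: A³/T = 0.01024 — short.
Trying y = 0.447 m: A³/T = 0.06942 — over.
Trying y = 0.36 m: A³/T = 0.02985 — ≈ 0.02972.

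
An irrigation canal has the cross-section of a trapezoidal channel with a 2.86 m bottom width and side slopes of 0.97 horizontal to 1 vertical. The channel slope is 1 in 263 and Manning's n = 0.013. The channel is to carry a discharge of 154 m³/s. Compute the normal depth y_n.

Manning's equation rearranged: A R^(2/3) = nQ / (1·√S) = 0.013 × 154 / (√0.003802) = 32.47.
Trying y = 3.96 m: A R^(2/3) = 40.85 — too large.
Trying y = 2.97 m: A R^(2/3) = 22.65 — too small.
Trying y = 3.55 m: A R^(2/3) = 32.56 — matches.

y_n = 3.55 m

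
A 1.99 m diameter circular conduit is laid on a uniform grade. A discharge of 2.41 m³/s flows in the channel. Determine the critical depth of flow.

At critical depth, Q² T / (g A³) = 1, i.e. A³/T = Q²/g = 2.41²/9.81 = 0.5921.
Trying y = 0.883 m: A³/T = 1.197 — too large.
Trying y = 0.561 m: A³/T = 0.2082 — too small.
Trying y = 0.735 m: A³/T = 0.5918 — ≈ 0.5921.

y_c = 0.735 m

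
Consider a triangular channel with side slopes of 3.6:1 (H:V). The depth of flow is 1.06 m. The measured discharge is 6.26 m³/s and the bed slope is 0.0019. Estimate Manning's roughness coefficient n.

n = 0.018

For a triangular section with side slope z = 3.6: A = zy² = 3.6×1.06² = 4.045 m²; P = 2y√(1+z²) = 2×1.06×3.736 = 7.921 m.
Hydraulic radius R = A/P = 4.045/7.921 = 0.5107 m.
Rearranging Manning's equation: n = (1/Q) A R^(2/3) S^(1/2) = (1/6.26) × 4.045 × 0.5107^(2/3) × √0.0019 = 0.018.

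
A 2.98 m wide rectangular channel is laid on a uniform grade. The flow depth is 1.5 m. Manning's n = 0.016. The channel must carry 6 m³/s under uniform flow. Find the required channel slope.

Flow area A = b·y = 2.98 × 1.5 = 4.47 m². Wetted perimeter P = b + 2y = 2.98 + 2×1.5 = 5.98 m.
Hydraulic radius R = A/P = 4.47/5.98 = 0.7475 m.
From Manning's equation, S = [nQ / (1 A R^(2/3))]² = [0.016 × 6 / (1 × 4.47 × 0.7475^(2/3))]² = 0.00068.

S = 0.00068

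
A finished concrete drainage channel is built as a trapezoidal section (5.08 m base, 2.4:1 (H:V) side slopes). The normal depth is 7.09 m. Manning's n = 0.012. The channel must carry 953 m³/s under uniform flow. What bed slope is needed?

With bottom width b = 5.08 m and side slope z = 2.4: A = (b + zy)y = (5.08 + 2.4×7.09)×7.09 = 156.7 m²; P = b + 2y√(1+z²) = 5.08 + 2×7.09×2.6 = 41.95 m.
Hydraulic radius R = A/P = 156.7/41.95 = 3.735 m.
From Manning's equation, S = [nQ / (1 A R^(2/3))]² = [0.012 × 953 / (1 × 156.7 × 3.735^(2/3))]² = 0.00092.

S = 0.00092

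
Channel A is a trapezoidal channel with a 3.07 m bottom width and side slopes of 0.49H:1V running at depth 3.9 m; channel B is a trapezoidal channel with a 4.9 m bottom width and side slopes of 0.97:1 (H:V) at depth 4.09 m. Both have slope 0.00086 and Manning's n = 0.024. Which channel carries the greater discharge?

channel B

Channel A: With bottom width b = 3.07 m and side slope z = 0.49: A = (b + zy)y = (3.07 + 0.49×3.9)×3.9 = 19.43 m²; P = b + 2y√(1+z²) = 3.07 + 2×3.9×1.114 = 11.76 m. Hydraulic radius R = A/P = 19.43/11.76 = 1.652 m. Q_A = (1/0.024)·19.43·1.652^(2/3)·√0.00086 = 33.18 m³/s.
Channel B: With bottom width b = 4.9 m and side slope z = 0.97: A = (b + zy)y = (4.9 + 0.97×4.09)×4.09 = 36.27 m²; P = b + 2y√(1+z²) = 4.9 + 2×4.09×1.393 = 16.3 m. Hydraulic radius R = A/P = 36.27/16.3 = 2.226 m. Q_B = (1/0.024)·36.27·2.226^(2/3)·√0.00086 = 75.54 m³/s.
Q_A = 33.18 m³/s vs Q_B = 75.54 m³/s, so channel B carries more.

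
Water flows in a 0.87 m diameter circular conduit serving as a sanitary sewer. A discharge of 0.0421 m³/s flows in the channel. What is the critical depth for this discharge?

y_c = 0.117 m

At critical depth, Q² T / (g A³) = 1, i.e. A³/T = Q²/g = 0.0421²/9.81 = 0.0001807.
Trying y = 0.128 m: A³/T = 0.0002607 — over.
Trying y = 0.117 m: A³/T = 0.000183 — close enough.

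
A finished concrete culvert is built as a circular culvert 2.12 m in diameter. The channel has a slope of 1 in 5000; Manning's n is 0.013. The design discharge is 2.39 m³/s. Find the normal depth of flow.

y_n = 1.65 m

Manning's equation rearranged: A R^(2/3) = nQ / (1·√S) = 0.013 × 2.39 / (√0.0002) = 2.197.
Try y = 1.15 m: A R^(2/3) = 1.324 — too small.
Try y = 1.97 m: A R^(2/3) = 2.485 — too large.
Try y = 1.65 m: A R^(2/3) = 2.197 — close enough.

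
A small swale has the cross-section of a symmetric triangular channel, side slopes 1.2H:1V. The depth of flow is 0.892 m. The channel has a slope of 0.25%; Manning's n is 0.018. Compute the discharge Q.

Q = 1.3 m³/s

For a triangular section with side slope z = 1.2: A = zy² = 1.2×0.892² = 0.9548 m²; P = 2y√(1+z²) = 2×0.892×1.562 = 2.787 m.
Hydraulic radius R = A/P = 0.9548/2.787 = 0.3426 m.
Manning's equation: Q = (1/n) A R^(2/3) S^(1/2) = (1/0.018) × 0.9548 × 0.3426^(2/3) × 0.0025^(1/2) = 1.3 m³/s.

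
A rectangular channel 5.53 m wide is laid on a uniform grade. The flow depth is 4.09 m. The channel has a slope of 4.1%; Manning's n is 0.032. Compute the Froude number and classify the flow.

supercritical

Flow area A = b·y = 5.53 × 4.09 = 22.62 m². Wetted perimeter P = b + 2y = 5.53 + 2×4.09 = 13.71 m.
Hydraulic radius R = A/P = 22.62/13.71 = 1.65 m.
V = (1/n) R^(2/3) √S = (1/0.032) × 1.65^(2/3) × √0.041 = 8.835 m/s. Hydraulic depth D_h = A/T = 22.62/5.53 = 4.09 m.
Froude number Fr = V/√(g·D_h) = 8.835/√(9.81×4.09) = 1.39, which is greater than 1, so the flow is supercritical.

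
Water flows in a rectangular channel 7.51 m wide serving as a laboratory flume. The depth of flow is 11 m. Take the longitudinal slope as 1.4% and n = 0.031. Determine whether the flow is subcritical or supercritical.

subcritical

Flow area A = b·y = 7.51 × 11 = 82.61 m². Wetted perimeter P = b + 2y = 7.51 + 2×11 = 29.51 m.
Hydraulic radius R = A/P = 82.61/29.51 = 2.799 m.
V = (1/n) R^(2/3) √S = (1/0.031) × 2.799^(2/3) × √0.014 = 7.581 m/s. Hydraulic depth D_h = A/T = 82.61/7.51 = 11 m.
Froude number Fr = V/√(g·D_h) = 7.581/√(9.81×11) = 0.73, which is less than 1, so the flow is subcritical.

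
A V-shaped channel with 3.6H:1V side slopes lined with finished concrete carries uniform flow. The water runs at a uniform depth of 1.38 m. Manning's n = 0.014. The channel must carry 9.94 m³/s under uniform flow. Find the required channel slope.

For a triangular section with side slope z = 3.6: A = zy² = 3.6×1.38² = 6.856 m²; P = 2y√(1+z²) = 2×1.38×3.736 = 10.31 m.
Hydraulic radius R = A/P = 6.856/10.31 = 0.6648 m.
From Manning's equation, S = [nQ / (1 A R^(2/3))]² = [0.014 × 9.94 / (1 × 6.856 × 0.6648^(2/3))]² = 0.00071.

S = 0.00071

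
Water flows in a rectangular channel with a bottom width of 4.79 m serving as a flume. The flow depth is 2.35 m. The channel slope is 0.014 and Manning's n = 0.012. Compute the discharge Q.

Flow area A = b·y = 4.79 × 2.35 = 11.26 m². Wetted perimeter P = b + 2y = 4.79 + 2×2.35 = 9.49 m.
Hydraulic radius R = A/P = 11.26/9.49 = 1.186 m.
Manning's equation: Q = (1/n) A R^(2/3) S^(1/2) = (1/0.012) × 11.26 × 1.186^(2/3) × 0.014^(1/2) = 124 m³/s.

Q = 124 m³/s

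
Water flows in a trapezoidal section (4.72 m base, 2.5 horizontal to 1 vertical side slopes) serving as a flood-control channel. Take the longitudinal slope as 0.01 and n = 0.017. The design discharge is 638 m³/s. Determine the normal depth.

y_n = 4.13 m

Manning's equation rearranged: A R^(2/3) = nQ / (1·√S) = 0.017 × 638 / (√0.01) = 108.5.
At y = 3.65 m: A R^(2/3) = 82.16 — too small.
At y = 5.16 m: A R^(2/3) = 180.5 — too large.
At y = 4.13 m: A R^(2/3) = 108.4 — ≈ 108.5.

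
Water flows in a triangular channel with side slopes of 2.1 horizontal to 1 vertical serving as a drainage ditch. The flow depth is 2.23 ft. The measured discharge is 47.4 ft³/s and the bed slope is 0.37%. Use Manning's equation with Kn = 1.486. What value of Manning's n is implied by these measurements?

For a triangular section with side slope z = 2.1: A = zy² = 2.1×2.23² = 10.44 ft²; P = 2y√(1+z²) = 2×2.23×2.326 = 10.37 ft.
Hydraulic radius R = A/P = 10.44/10.37 = 1.007 ft.
Rearranging Manning's equation: n = (1.486/Q) A R^(2/3) S^(1/2) = (1.486/47.4) × 10.44 × 1.007^(2/3) × √0.0037 = 0.02.

n = 0.02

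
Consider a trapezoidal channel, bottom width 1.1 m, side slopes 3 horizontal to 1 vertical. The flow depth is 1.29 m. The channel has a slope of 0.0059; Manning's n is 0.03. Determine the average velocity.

V = 2 m/s

With bottom width b = 1.1 m and side slope z = 3: A = (b + zy)y = (1.1 + 3×1.29)×1.29 = 6.411 m²; P = b + 2y√(1+z²) = 1.1 + 2×1.29×3.162 = 9.259 m.
Hydraulic radius R = A/P = 6.411/9.259 = 0.6925 m.
From Manning's equation, V = (1/n) R^(2/3) S^(1/2) = (1/0.03) × 0.6925^(2/3) × 0.0059^(1/2) = 2 m/s.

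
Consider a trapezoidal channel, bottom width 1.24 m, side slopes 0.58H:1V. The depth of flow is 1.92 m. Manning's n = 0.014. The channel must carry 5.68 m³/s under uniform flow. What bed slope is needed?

With bottom width b = 1.24 m and side slope z = 0.58: A = (b + zy)y = (1.24 + 0.58×1.92)×1.92 = 4.519 m²; P = b + 2y√(1+z²) = 1.24 + 2×1.92×1.156 = 5.679 m.
Hydraulic radius R = A/P = 4.519/5.679 = 0.7957 m.
From Manning's equation, S = [nQ / (1 A R^(2/3))]² = [0.014 × 5.68 / (1 × 4.519 × 0.7957^(2/3))]² = 0.00042.

S = 0.00042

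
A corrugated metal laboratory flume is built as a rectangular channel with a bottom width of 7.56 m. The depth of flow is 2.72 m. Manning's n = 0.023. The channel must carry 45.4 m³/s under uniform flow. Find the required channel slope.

S = 0.0014

Flow area A = b·y = 7.56 × 2.72 = 20.56 m². Wetted perimeter P = b + 2y = 7.56 + 2×2.72 = 13 m.
Hydraulic radius R = A/P = 20.56/13 = 1.582 m.
From Manning's equation, S = [nQ / (1 A R^(2/3))]² = [0.023 × 45.4 / (1 × 20.56 × 1.582^(2/3))]² = 0.0014.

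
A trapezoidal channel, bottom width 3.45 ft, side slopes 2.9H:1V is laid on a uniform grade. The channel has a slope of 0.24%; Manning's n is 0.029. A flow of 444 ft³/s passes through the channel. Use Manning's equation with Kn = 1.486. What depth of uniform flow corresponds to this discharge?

Manning's equation rearranged: A R^(2/3) = nQ / (1.486·√S) = 0.029 × 444 / (1.486 × √0.0024) = 176.9.
Try y = 5.96 ft: A R^(2/3) = 262.1 — over.
Try y = 4.13 ft: A R^(2/3) = 108.2 — short.
Try y = 5.07 ft: A R^(2/3) = 176.8 — matches.

y_n = 5.07 ft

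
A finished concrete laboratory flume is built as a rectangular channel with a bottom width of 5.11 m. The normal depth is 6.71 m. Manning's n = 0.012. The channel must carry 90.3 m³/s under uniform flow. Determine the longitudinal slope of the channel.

Flow area A = b·y = 5.11 × 6.71 = 34.29 m². Wetted perimeter P = b + 2y = 5.11 + 2×6.71 = 18.53 m.
Hydraulic radius R = A/P = 34.29/18.53 = 1.85 m.
From Manning's equation, S = [nQ / (1 A R^(2/3))]² = [0.012 × 90.3 / (1 × 34.29 × 1.85^(2/3))]² = 0.00044.

S = 0.00044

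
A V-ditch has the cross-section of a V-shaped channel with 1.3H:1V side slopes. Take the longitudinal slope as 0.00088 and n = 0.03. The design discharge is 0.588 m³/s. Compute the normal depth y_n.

Manning's equation rearranged: A R^(2/3) = nQ / (1·√S) = 0.03 × 0.588 / (√0.00088) = 0.5946.
Try y = 1.17 m: A R^(2/3) = 1.066 — over.
Try y = 0.641 m: A R^(2/3) = 0.2143 — short.
Try y = 0.94 m: A R^(2/3) = 0.5947 — ≈ 0.5946.

y_n = 0.94 m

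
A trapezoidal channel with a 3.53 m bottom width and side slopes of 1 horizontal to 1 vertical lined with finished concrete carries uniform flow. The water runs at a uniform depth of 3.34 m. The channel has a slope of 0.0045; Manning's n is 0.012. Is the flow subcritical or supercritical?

With bottom width b = 3.53 m and side slope z = 1: A = (b + zy)y = (3.53 + 1×3.34)×3.34 = 22.95 m²; P = b + 2y√(1+z²) = 3.53 + 2×3.34×1.414 = 12.98 m.
Hydraulic radius R = A/P = 22.95/12.98 = 1.768 m.
V = (1/n) R^(2/3) √S = (1/0.012) × 1.768^(2/3) × √0.0045 = 8.174 m/s. Hydraulic depth D_h = A/T = 22.95/10.21 = 2.247 m.
Froude number Fr = V/√(g·D_h) = 8.174/√(9.81×2.247) = 1.74, which is greater than 1, so the flow is supercritical.

supercritical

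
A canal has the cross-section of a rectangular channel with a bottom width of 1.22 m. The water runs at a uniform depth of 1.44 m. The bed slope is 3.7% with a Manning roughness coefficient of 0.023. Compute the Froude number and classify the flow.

Flow area A = b·y = 1.22 × 1.44 = 1.757 m². Wetted perimeter P = b + 2y = 1.22 + 2×1.44 = 4.1 m.
Hydraulic radius R = A/P = 1.757/4.1 = 0.4285 m.
V = (1/n) R^(2/3) √S = (1/0.023) × 0.4285^(2/3) × √0.037 = 4.753 m/s. Hydraulic depth D_h = A/T = 1.757/1.22 = 1.44 m.
Froude number Fr = V/√(g·D_h) = 4.753/√(9.81×1.44) = 1.26, which is greater than 1, so the flow is supercritical.

supercritical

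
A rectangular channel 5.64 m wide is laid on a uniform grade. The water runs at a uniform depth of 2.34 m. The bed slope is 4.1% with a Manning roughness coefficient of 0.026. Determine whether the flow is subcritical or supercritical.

supercritical

Flow area A = b·y = 5.64 × 2.34 = 13.2 m². Wetted perimeter P = b + 2y = 5.64 + 2×2.34 = 10.32 m.
Hydraulic radius R = A/P = 13.2/10.32 = 1.279 m.
V = (1/n) R^(2/3) √S = (1/0.026) × 1.279^(2/3) × √0.041 = 9.175 m/s. Hydraulic depth D_h = A/T = 13.2/5.64 = 2.34 m.
Froude number Fr = V/√(g·D_h) = 9.175/√(9.81×2.34) = 1.92, which is greater than 1, so the flow is supercritical.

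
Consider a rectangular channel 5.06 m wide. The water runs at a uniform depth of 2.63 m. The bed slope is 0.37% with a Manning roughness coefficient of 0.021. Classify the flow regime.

Flow area A = b·y = 5.06 × 2.63 = 13.31 m². Wetted perimeter P = b + 2y = 5.06 + 2×2.63 = 10.32 m.
Hydraulic radius R = A/P = 13.31/10.32 = 1.29 m.
V = (1/n) R^(2/3) √S = (1/0.021) × 1.29^(2/3) × √0.0037 = 3.432 m/s. Hydraulic depth D_h = A/T = 13.31/5.06 = 2.63 m.
Froude number Fr = V/√(g·D_h) = 3.432/√(9.81×2.63) = 0.676, which is less than 1, so the flow is subcritical.

subcritical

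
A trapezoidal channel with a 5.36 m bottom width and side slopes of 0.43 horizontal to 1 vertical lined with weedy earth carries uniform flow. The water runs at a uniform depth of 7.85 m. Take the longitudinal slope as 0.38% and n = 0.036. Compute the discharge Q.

With bottom width b = 5.36 m and side slope z = 0.43: A = (b + zy)y = (5.36 + 0.43×7.85)×7.85 = 68.57 m²; P = b + 2y√(1+z²) = 5.36 + 2×7.85×1.089 = 22.45 m.
Hydraulic radius R = A/P = 68.57/22.45 = 3.055 m.
Manning's equation: Q = (1/n) A R^(2/3) S^(1/2) = (1/0.036) × 68.57 × 3.055^(2/3) × 0.0038^(1/2) = 247 m³/s.

Q = 247 m³/s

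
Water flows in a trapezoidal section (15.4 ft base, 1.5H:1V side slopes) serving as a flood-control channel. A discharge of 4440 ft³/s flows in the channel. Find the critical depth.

y_c = 9.97 ft

At critical depth, Q² T / (g A³) = 1, i.e. A³/T = Q²/g = 4440²/32.2 = 612200.
Try y = 11.1 ft: A³/T = 924500 — high.
Try y = 7.96 ft: A³/T = 262400 — low.
Try y = 9.97 ft: A³/T = 611800 — close enough.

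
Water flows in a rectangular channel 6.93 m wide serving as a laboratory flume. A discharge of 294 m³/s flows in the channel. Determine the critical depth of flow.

y_c = 5.68 m

For a rectangular channel, critical depth y_c = (q²/g)^(1/3) where q = Q/b = 294/6.93 = 42.42 m²/s.
So y_c = (42.42²/9.81)^(1/3) = 5.68 m.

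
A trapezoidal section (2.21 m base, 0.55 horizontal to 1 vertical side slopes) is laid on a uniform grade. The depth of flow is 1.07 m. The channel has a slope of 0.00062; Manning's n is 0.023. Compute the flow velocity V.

V = 0.807 m/s

With bottom width b = 2.21 m and side slope z = 0.55: A = (b + zy)y = (2.21 + 0.55×1.07)×1.07 = 2.994 m²; P = b + 2y√(1+z²) = 2.21 + 2×1.07×1.141 = 4.652 m.
Hydraulic radius R = A/P = 2.994/4.652 = 0.6436 m.
From Manning's equation, V = (1/n) R^(2/3) S^(1/2) = (1/0.023) × 0.6436^(2/3) × 0.00062^(1/2) = 0.807 m/s.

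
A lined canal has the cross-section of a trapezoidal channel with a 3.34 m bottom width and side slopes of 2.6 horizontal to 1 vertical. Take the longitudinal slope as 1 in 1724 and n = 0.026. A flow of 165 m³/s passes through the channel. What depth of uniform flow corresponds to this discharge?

Manning's equation rearranged: A R^(2/3) = nQ / (1·√S) = 0.026 × 165 / (√0.00058) = 178.1.
Trying y = 5.74 m: A R^(2/3) = 216.5 — too large.
Trying y = 4.42 m: A R^(2/3) = 115.7 — too small.
Trying y = 5.29 m: A R^(2/3) = 177.7 — close enough.

y_n = 5.29 m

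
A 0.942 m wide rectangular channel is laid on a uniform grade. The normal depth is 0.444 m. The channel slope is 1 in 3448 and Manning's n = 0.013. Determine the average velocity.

V = 0.49 m/s

Flow area A = b·y = 0.942 × 0.444 = 0.4182 m². Wetted perimeter P = b + 2y = 0.942 + 2×0.444 = 1.83 m.
Hydraulic radius R = A/P = 0.4182/1.83 = 0.2286 m.
From Manning's equation, V = (1/n) R^(2/3) S^(1/2) = (1/0.013) × 0.2286^(2/3) × 0.00029^(1/2) = 0.49 m/s.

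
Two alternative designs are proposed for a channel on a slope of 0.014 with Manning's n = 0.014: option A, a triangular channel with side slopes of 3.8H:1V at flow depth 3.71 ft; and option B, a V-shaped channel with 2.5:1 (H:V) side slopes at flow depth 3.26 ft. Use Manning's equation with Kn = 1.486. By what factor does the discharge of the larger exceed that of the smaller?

Channel A: For a triangular section with side slope z = 3.8: A = zy² = 3.8×3.71² = 52.3 ft²; P = 2y√(1+z²) = 2×3.71×3.929 = 29.16 ft. Hydraulic radius R = A/P = 52.3/29.16 = 1.794 ft. Q_A = (1.486/0.014)·52.3·1.794^(2/3)·√0.014 = 969.8 ft³/s.
Channel B: For a triangular section with side slope z = 2.5: A = zy² = 2.5×3.26² = 26.57 ft²; P = 2y√(1+z²) = 2×3.26×2.693 = 17.56 ft. Hydraulic radius R = A/P = 26.57/17.56 = 1.513 ft. Q_B = (1.486/0.014)·26.57·1.513^(2/3)·√0.014 = 439.8 ft³/s.
The larger discharge is 969.8 ft³/s and the smaller is 439.8 ft³/s; the ratio is 2.2.

2.2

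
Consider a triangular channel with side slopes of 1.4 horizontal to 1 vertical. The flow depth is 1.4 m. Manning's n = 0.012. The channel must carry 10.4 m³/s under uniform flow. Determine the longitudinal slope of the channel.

S = 0.00438

For a triangular section with side slope z = 1.4: A = zy² = 1.4×1.4² = 2.744 m²; P = 2y√(1+z²) = 2×1.4×1.72 = 4.817 m.
Hydraulic radius R = A/P = 2.744/4.817 = 0.5696 m.
From Manning's equation, S = [nQ / (1 A R^(2/3))]² = [0.012 × 10.4 / (1 × 2.744 × 0.5696^(2/3))]² = 0.00438.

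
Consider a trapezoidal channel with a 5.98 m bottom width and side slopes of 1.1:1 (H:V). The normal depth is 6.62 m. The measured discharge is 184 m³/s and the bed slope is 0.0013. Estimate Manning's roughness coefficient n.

With bottom width b = 5.98 m and side slope z = 1.1: A = (b + zy)y = (5.98 + 1.1×6.62)×6.62 = 87.79 m²; P = b + 2y√(1+z²) = 5.98 + 2×6.62×1.487 = 25.66 m.
Hydraulic radius R = A/P = 87.79/25.66 = 3.421 m.
Rearranging Manning's equation: n = (1/Q) A R^(2/3) S^(1/2) = (1/184) × 87.79 × 3.421^(2/3) × √0.0013 = 0.0391.

n = 0.0391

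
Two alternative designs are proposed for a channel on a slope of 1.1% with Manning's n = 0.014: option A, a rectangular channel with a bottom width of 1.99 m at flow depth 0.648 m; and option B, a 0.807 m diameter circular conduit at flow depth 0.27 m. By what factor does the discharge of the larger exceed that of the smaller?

Channel A: Flow area A = b·y = 1.99 × 0.648 = 1.29 m². Wetted perimeter P = b + 2y = 1.99 + 2×0.648 = 3.286 m. Hydraulic radius R = A/P = 1.29/3.286 = 0.3924 m. Q_A = (1/0.014)·1.29·0.3924^(2/3)·√0.011 = 5.178 m³/s.
Channel B: For a circular section of diameter D = 0.807 m at depth y = 0.27 m, the central angle is θ = 2 arccos(1 − 2y/D) = 2.467 rad. Then A = (D²/8)(θ − sin θ) = 0.15 m² and P = Dθ/2 = 0.9955 m. Hydraulic radius R = A/P = 0.15/0.9955 = 0.1507 m. Q_B = (1/0.014)·0.15·0.1507^(2/3)·√0.011 = 0.3182 m³/s.
The larger discharge is 5.178 m³/s and the smaller is 0.3182 m³/s; the ratio is 16.3.

16.3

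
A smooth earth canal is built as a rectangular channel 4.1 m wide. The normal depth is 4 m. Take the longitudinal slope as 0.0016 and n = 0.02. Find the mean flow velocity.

V = 2.45 m/s

Flow area A = b·y = 4.1 × 4 = 16.4 m². Wetted perimeter P = b + 2y = 4.1 + 2×4 = 12.1 m.
Hydraulic radius R = A/P = 16.4/12.1 = 1.355 m.
From Manning's equation, V = (1/n) R^(2/3) S^(1/2) = (1/0.02) × 1.355^(2/3) × 0.0016^(1/2) = 2.45 m/s.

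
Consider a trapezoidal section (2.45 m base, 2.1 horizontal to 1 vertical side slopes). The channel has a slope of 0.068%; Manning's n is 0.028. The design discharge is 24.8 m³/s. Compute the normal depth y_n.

y_n = 2.63 m

Manning's equation rearranged: A R^(2/3) = nQ / (1·√S) = 0.028 × 24.8 / (√0.00068) = 26.63.
Trying y = 2.12 m: A R^(2/3) = 16.42 — too small.
Trying y = 2.63 m: A R^(2/3) = 26.59 — close enough.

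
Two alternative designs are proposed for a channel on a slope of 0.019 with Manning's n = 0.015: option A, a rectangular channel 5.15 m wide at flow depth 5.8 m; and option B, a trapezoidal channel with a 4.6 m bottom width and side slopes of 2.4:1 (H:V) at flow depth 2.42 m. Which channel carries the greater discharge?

channel A

Channel A: Flow area A = b·y = 5.15 × 5.8 = 29.87 m². Wetted perimeter P = b + 2y = 5.15 + 2×5.8 = 16.75 m. Hydraulic radius R = A/P = 29.87/16.75 = 1.783 m. Q_A = (1/0.015)·29.87·1.783^(2/3)·√0.019 = 403.6 m³/s.
Channel B: With bottom width b = 4.6 m and side slope z = 2.4: A = (b + zy)y = (4.6 + 2.4×2.42)×2.42 = 25.19 m²; P = b + 2y√(1+z²) = 4.6 + 2×2.42×2.6 = 17.18 m. Hydraulic radius R = A/P = 25.19/17.18 = 1.466 m. Q_B = (1/0.015)·25.19·1.466^(2/3)·√0.019 = 298.7 m³/s.
Q_A = 403.6 m³/s vs Q_B = 298.7 m³/s, so channel A carries more.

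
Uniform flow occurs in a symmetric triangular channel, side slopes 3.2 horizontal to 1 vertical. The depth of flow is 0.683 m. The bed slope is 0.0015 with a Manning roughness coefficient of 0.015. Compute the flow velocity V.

V = 1.22 m/s

For a triangular section with side slope z = 3.2: A = zy² = 3.2×0.683² = 1.493 m²; P = 2y√(1+z²) = 2×0.683×3.353 = 4.58 m.
Hydraulic radius R = A/P = 1.493/4.58 = 0.326 m.
From Manning's equation, V = (1/n) R^(2/3) S^(1/2) = (1/0.015) × 0.326^(2/3) × 0.0015^(1/2) = 1.22 m/s.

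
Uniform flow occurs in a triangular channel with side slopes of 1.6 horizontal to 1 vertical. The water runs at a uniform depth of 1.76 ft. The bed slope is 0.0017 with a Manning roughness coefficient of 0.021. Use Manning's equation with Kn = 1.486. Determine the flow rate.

Q = 11.9 ft³/s

For a triangular section with side slope z = 1.6: A = zy² = 1.6×1.76² = 4.956 ft²; P = 2y√(1+z²) = 2×1.76×1.887 = 6.642 ft.
Hydraulic radius R = A/P = 4.956/6.642 = 0.7462 ft.
Manning's equation: Q = (1.486/n) A R^(2/3) S^(1/2) = (1.486/0.021) × 4.956 × 0.7462^(2/3) × 0.0017^(1/2) = 11.9 ft³/s.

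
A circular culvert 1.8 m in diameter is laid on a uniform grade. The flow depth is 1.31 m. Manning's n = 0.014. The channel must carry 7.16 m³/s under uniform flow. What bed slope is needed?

For a circular section of diameter D = 1.8 m at depth y = 1.31 m, the central angle is θ = 2 arccos(1 − 2y/D) = 4.088 rad. Then A = (D²/8)(θ − sin θ) = 1.984 m² and P = Dθ/2 = 3.679 m.
Hydraulic radius R = A/P = 1.984/3.679 = 0.5393 m.
From Manning's equation, S = [nQ / (1 A R^(2/3))]² = [0.014 × 7.16 / (1 × 1.984 × 0.5393^(2/3))]² = 0.00582.

S = 0.00582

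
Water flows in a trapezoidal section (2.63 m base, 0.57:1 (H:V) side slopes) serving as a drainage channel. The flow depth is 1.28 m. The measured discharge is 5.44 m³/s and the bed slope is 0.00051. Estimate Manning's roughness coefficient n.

n = 0.015

With bottom width b = 2.63 m and side slope z = 0.57: A = (b + zy)y = (2.63 + 0.57×1.28)×1.28 = 4.3 m²; P = b + 2y√(1+z²) = 2.63 + 2×1.28×1.151 = 5.577 m.
Hydraulic radius R = A/P = 4.3/5.577 = 0.7711 m.
Rearranging Manning's equation: n = (1/Q) A R^(2/3) S^(1/2) = (1/5.44) × 4.3 × 0.7711^(2/3) × √0.00051 = 0.015.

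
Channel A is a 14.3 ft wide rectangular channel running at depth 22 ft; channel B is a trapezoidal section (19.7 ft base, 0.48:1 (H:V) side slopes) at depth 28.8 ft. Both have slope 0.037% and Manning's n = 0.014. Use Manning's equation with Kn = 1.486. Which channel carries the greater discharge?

Channel A: Flow area A = b·y = 14.3 × 22 = 314.6 ft². Wetted perimeter P = b + 2y = 14.3 + 2×22 = 58.3 ft. Hydraulic radius R = A/P = 314.6/58.3 = 5.396 ft. Q_A = (1.486/0.014)·314.6·5.396^(2/3)·√0.00037 = 1976 ft³/s.
Channel B: With bottom width b = 19.7 ft and side slope z = 0.48: A = (b + zy)y = (19.7 + 0.48×28.8)×28.8 = 965.5 ft²; P = b + 2y√(1+z²) = 19.7 + 2×28.8×1.109 = 83.59 ft. Hydraulic radius R = A/P = 965.5/83.59 = 11.55 ft. Q_B = (1.486/0.014)·965.5·11.55^(2/3)·√0.00037 = 10070 ft³/s.
Q_A = 1976 ft³/s vs Q_B = 10070 ft³/s, so channel B carries more.

channel B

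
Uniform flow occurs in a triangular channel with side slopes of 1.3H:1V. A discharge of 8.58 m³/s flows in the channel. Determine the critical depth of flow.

At critical depth, Q² T / (g A³) = 1, i.e. A³/T = Q²/g = 8.58²/9.81 = 7.504.
Try y = 1.9 m: A³/T = 20.92 — over.
Try y = 1.55 m: A³/T = 7.56 — ≈ 7.504.

y_c = 1.55 m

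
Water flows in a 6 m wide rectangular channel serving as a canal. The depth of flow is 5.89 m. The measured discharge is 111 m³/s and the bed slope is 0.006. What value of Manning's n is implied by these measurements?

Flow area A = b·y = 6 × 5.89 = 35.34 m². Wetted perimeter P = b + 2y = 6 + 2×5.89 = 17.78 m.
Hydraulic radius R = A/P = 35.34/17.78 = 1.988 m.
Rearranging Manning's equation: n = (1/Q) A R^(2/3) S^(1/2) = (1/111) × 35.34 × 1.988^(2/3) × √0.006 = 0.039.

n = 0.039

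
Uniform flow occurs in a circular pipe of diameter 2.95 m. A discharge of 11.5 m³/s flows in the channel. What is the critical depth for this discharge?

y_c = 1.47 m

At critical depth, Q² T / (g A³) = 1, i.e. A³/T = Q²/g = 11.5²/9.81 = 13.48.
Trying y = 1.7 m: A³/T = 23.27 — too large.
Trying y = 1.17 m: A³/T = 5.572 — too small.
Trying y = 1.47 m: A³/T = 13.36 — close enough.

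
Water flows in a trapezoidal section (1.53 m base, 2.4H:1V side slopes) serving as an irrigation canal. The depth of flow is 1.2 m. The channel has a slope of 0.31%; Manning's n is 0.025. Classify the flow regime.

With bottom width b = 1.53 m and side slope z = 2.4: A = (b + zy)y = (1.53 + 2.4×1.2)×1.2 = 5.292 m²; P = b + 2y√(1+z²) = 1.53 + 2×1.2×2.6 = 7.77 m.
Hydraulic radius R = A/P = 5.292/7.77 = 0.6811 m.
V = (1/n) R^(2/3) √S = (1/0.025) × 0.6811^(2/3) × √0.0031 = 1.724 m/s. Hydraulic depth D_h = A/T = 5.292/7.29 = 0.7259 m.
Froude number Fr = V/√(g·D_h) = 1.724/√(9.81×0.7259) = 0.646, which is less than 1, so the flow is subcritical.

subcritical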